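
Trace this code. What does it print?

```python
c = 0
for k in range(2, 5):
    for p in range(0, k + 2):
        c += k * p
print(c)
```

k=2,p=0: c = 0+0 = 0
k=2,p=1: c = 0+2 = 2
k=2,p=2: c = 2+4 = 6
k=2,p=3: c = 6+6 = 12
k=3,p=0: c = 12+0 = 12
k=3,p=1: c = 12+3 = 15
k=3,p=2: c = 15+6 = 21
k=3,p=3: c = 21+9 = 30
k=3,p=4: c = 30+12 = 42
k=4,p=0: c = 42+0 = 42
k=4,p=1: c = 42+4 = 46
k=4,p=2: c = 46+8 = 54
k=4,p=3: c = 54+12 = 66
k=4,p=4: c = 66+16 = 82
k=4,p=5: c = 82+20 = 102

102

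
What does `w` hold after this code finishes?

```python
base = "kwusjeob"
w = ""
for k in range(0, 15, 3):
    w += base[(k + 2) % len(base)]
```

k=0: add base[2]='u' → 'u'
k=3: add base[5]='e' → 'ue'
k=6: add base[0]='k' → 'uek'
k=9: add base[3]='s' → 'ueks'
k=12: add base[6]='o' → 'uekso'

'uekso'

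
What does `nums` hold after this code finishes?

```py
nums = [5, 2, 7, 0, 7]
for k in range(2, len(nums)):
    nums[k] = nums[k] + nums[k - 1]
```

k=2: nums[2] = 7+2 = 9 → [5, 2, 9, 0, 7]
k=3: nums[3] = 0+9 = 9 → [5, 2, 9, 9, 7]
k=4: nums[4] = 7+9 = 16 → [5, 2, 9, 9, 16]

[5, 2, 9, 9, 16]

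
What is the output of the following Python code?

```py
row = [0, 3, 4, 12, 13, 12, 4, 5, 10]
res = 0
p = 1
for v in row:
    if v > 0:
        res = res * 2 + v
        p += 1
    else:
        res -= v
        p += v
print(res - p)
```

v=0: not >0, res = 0-0 = 0; p=1
v=3: >0, res = 0*2+3 = 3; p=2
v=4: >0, res = 3*2+4 = 10; p=3
v=12: >0, res = 10*2+12 = 32; p=4
v=13: >0, res = 32*2+13 = 77; p=5
v=12: >0, res = 77*2+12 = 166; p=6
v=4: >0, res = 166*2+4 = 336; p=7
v=5: >0, res = 336*2+5 = 677; p=8
v=10: >0, res = 677*2+10 = 1364; p=9
res-p = 1364-9 = 1355

1355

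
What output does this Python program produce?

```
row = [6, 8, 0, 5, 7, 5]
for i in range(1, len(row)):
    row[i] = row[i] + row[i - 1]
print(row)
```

[6, 14, 14, 19, 26, 31]

i=1: row[1] = 8+6 = 14 → [6, 14, 0, 5, 7, 5]
i=2: row[2] = 0+14 = 14 → [6, 14, 14, 5, 7, 5]
i=3: row[3] = 5+14 = 19 → [6, 14, 14, 19, 7, 5]
i=4: row[4] = 7+19 = 26 → [6, 14, 14, 19, 26, 5]
i=5: row[5] = 5+26 = 31 → [6, 14, 14, 19, 26, 31]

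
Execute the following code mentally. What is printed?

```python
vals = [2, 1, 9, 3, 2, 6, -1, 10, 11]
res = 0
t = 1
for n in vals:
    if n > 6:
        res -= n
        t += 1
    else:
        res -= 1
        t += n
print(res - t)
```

-53

n=2: not >6, res = 0-1 = -1; t=3
n=1: not >6, res = (-1)-1 = -2; t=4
n=9: >6, res = (-2)-9 = -11; t=5
n=3: not >6, res = (-11)-1 = -12; t=8
n=2: not >6, res = (-12)-1 = -13; t=10
n=6: not >6, res = (-13)-1 = -14; t=16
n=-1: not >6, res = (-14)-1 = -15; t=15
n=10: >6, res = (-15)-10 = -25; t=16
n=11: >6, res = (-25)-11 = -36; t=17
res-t = (-36)-17 = -53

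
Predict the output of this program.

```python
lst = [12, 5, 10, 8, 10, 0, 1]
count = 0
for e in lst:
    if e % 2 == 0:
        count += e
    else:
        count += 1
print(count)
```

42

e=12: even, count = 0+12 = 12
e=5: not even, count = 12+1 = 13
e=10: even, count = 13+10 = 23
e=8: even, count = 23+8 = 31
e=10: even, count = 31+10 = 41
e=0: even, count = 41+0 = 41
e=1: not even, count = 41+1 = 42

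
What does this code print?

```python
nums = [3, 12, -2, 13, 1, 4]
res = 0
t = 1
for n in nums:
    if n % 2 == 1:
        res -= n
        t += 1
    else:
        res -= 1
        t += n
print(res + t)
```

n=3: odd, res = 0-3 = -3; t=2
n=12: not odd, res = (-3)-1 = -4; t=14
n=-2: not odd, res = (-4)-1 = -5; t=12
n=13: odd, res = (-5)-13 = -18; t=13
n=1: odd, res = (-18)-1 = -19; t=14
n=4: not odd, res = (-19)-1 = -20; t=18
res+t = (-20)+18 = -2

-2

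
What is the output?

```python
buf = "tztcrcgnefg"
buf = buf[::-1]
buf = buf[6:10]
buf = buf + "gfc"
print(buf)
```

rctzgfc

reverse → 'gfengcrctzt'
slice [6:10] → 'rctz'
+ 'gfc' → 'rctzgfc'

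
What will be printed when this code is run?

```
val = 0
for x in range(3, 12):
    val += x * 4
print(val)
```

252

x=3: val = 0+3*4 = 12
x=4: val = 12+4*4 = 28
x=5: val = 28+5*4 = 48
x=6: val = 48+6*4 = 72
x=7: val = 72+7*4 = 100
x=8: val = 100+8*4 = 132
x=9: val = 132+9*4 = 168
x=10: val = 168+10*4 = 208
x=11: val = 208+11*4 = 252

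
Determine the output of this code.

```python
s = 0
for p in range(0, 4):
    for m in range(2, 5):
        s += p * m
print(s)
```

p=0,m=2: s = 0+0 = 0
p=0,m=3: s = 0+0 = 0
p=0,m=4: s = 0+0 = 0
p=1,m=2: s = 0+2 = 2
p=1,m=3: s = 2+3 = 5
p=1,m=4: s = 5+4 = 9
p=2,m=2: s = 9+4 = 13
p=2,m=3: s = 13+6 = 19
p=2,m=4: s = 19+8 = 27
p=3,m=2: s = 27+6 = 33
p=3,m=3: s = 33+9 = 42
p=3,m=4: s = 42+12 = 54

54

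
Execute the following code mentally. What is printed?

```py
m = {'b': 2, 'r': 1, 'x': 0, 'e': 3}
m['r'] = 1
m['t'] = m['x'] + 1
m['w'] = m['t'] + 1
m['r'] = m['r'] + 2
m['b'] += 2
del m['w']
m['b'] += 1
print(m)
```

{'b': 5, 'r': 3, 'x': 0, 'e': 3, 't': 1}

m['r'] = 1 → {'b': 2, 'r': 1, 'x': 0, 'e': 3}
m['t'] = m['x']+1 = 1 → {'b': 2, 'r': 1, 'x': 0, 'e': 3, 't': 1}
m['w'] = m['t']+1 = 2 → {'b': 2, 'r': 1, 'x': 0, 'e': 3, 't': 1, 'w': 2}
m['r'] = m['r']+2 = 3 → {'b': 2, 'r': 3, 'x': 0, 'e': 3, 't': 1, 'w': 2}
m['b'] = 2+2 = 4 → {'b': 4, 'r': 3, 'x': 0, 'e': 3, 't': 1, 'w': 2}
del 'w' → {'b': 4, 'r': 3, 'x': 0, 'e': 3, 't': 1}
m['b'] = 4+1 = 5 → {'b': 5, 'r': 3, 'x': 0, 'e': 3, 't': 1}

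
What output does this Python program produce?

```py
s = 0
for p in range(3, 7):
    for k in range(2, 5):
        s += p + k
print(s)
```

90

p=3,k=2: s = 0+5 = 5
p=3,k=3: s = 5+6 = 11
p=3,k=4: s = 11+7 = 18
p=4,k=2: s = 18+6 = 24
p=4,k=3: s = 24+7 = 31
p=4,k=4: s = 31+8 = 39
p=5,k=2: s = 39+7 = 46
p=5,k=3: s = 46+8 = 54
p=5,k=4: s = 54+9 = 63
p=6,k=2: s = 63+8 = 71
p=6,k=3: s = 71+9 = 80
p=6,k=4: s = 80+10 = 90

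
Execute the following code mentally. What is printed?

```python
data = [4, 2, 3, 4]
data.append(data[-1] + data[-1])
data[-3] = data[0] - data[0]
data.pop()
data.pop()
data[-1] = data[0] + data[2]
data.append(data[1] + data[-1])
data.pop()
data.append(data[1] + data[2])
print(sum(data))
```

16

append data[-1]+data[-1] = 4+4 = 8 → [4, 2, 3, 4, 8]
data[-3] = data[0]-data[0] = 4-4 = 0 → [4, 2, 0, 4, 8]
pop() removes 8 → [4, 2, 0, 4]
pop() removes 4 → [4, 2, 0]
data[-1] = data[0]+data[2] = 4+0 = 4 → [4, 2, 4]
append data[1]+data[-1] = 2+4 = 6 → [4, 2, 4, 6]
pop() removes 6 → [4, 2, 4]
append data[1]+data[2] = 2+4 = 6 → [4, 2, 4, 6]
sum = 16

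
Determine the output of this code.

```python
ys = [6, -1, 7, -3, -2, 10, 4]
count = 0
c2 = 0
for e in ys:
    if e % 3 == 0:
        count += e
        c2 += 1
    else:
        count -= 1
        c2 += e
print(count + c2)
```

e=6: %3==0, count = 0+6 = 6; c2=1
e=-1: not %3==0, count = 6-1 = 5; c2=0
e=7: not %3==0, count = 5-1 = 4; c2=7
e=-3: %3==0, count = 4+(-3) = 1; c2=8
e=-2: not %3==0, count = 1-1 = 0; c2=6
e=10: not %3==0, count = 0-1 = -1; c2=16
e=4: not %3==0, count = (-1)-1 = -2; c2=20
count+c2 = (-2)+20 = 18

18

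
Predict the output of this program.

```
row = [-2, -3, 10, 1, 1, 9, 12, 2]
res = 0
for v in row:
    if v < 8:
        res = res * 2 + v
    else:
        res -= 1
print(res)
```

v=-2: <8, res = 0*2+(-2) = -2
v=-3: <8, res = (-2)*2+(-3) = -7
v=10: not <8, res = (-7)-1 = -8
v=1: <8, res = (-8)*2+1 = -15
v=1: <8, res = (-15)*2+1 = -29
v=9: not <8, res = (-29)-1 = -30
v=12: not <8, res = (-30)-1 = -31
v=2: <8, res = (-31)*2+2 = -60

-60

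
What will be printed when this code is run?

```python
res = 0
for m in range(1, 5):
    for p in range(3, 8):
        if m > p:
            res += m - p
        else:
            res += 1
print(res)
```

m=1,p=3: not 1>3, res = 0+1 = 1
m=1,p=4: not 1>4, res = 1+1 = 2
m=1,p=5: not 1>5, res = 2+1 = 3
m=1,p=6: not 1>6, res = 3+1 = 4
m=1,p=7: not 1>7, res = 4+1 = 5
m=2,p=3: not 2>3, res = 5+1 = 6
m=2,p=4: not 2>4, res = 6+1 = 7
m=2,p=5: not 2>5, res = 7+1 = 8
m=2,p=6: not 2>6, res = 8+1 = 9
m=2,p=7: not 2>7, res = 9+1 = 10
m=3,p=3: not 3>3, res = 10+1 = 11
m=3,p=4: not 3>4, res = 11+1 = 12
m=3,p=5: not 3>5, res = 12+1 = 13
m=3,p=6: not 3>6, res = 13+1 = 14
m=3,p=7: not 3>7, res = 14+1 = 15
m=4,p=3: 4>3, res = 15+1 = 16
m=4,p=4: not 4>4, res = 16+1 = 17
m=4,p=5: not 4>5, res = 17+1 = 18
m=4,p=6: not 4>6, res = 18+1 = 19
m=4,p=7: not 4>7, res = 19+1 = 20

20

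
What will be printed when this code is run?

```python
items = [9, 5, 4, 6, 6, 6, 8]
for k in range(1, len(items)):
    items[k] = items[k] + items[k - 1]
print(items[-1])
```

k=1: items[1] = 5+9 = 14 → [9, 14, 4, 6, 6, 6, 8]
k=2: items[2] = 4+14 = 18 → [9, 14, 18, 6, 6, 6, 8]
k=3: items[3] = 6+18 = 24 → [9, 14, 18, 24, 6, 6, 8]
k=4: items[4] = 6+24 = 30 → [9, 14, 18, 24, 30, 6, 8]
k=5: items[5] = 6+30 = 36 → [9, 14, 18, 24, 30, 36, 8]
k=6: items[6] = 8+36 = 44 → [9, 14, 18, 24, 30, 36, 44]

44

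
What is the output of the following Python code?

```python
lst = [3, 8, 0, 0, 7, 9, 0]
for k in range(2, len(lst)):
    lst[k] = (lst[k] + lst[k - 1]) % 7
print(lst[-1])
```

k=2: lst[2] = (0+8)%7 = 1 → [3, 8, 1, 0, 7, 9, 0]
k=3: lst[3] = (0+1)%7 = 1 → [3, 8, 1, 1, 7, 9, 0]
k=4: lst[4] = (7+1)%7 = 1 → [3, 8, 1, 1, 1, 9, 0]
k=5: lst[5] = (9+1)%7 = 3 → [3, 8, 1, 1, 1, 3, 0]
k=6: lst[6] = (0+3)%7 = 3 → [3, 8, 1, 1, 1, 3, 3]

3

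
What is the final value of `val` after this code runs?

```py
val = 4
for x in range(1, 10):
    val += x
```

x=1: val = 4+1 = 5
x=2: val = 5+2 = 7
x=3: val = 7+3 = 10
x=4: val = 10+4 = 14
x=5: val = 14+5 = 19
x=6: val = 19+6 = 25
x=7: val = 25+7 = 32
x=8: val = 32+8 = 40
x=9: val = 40+9 = 49

49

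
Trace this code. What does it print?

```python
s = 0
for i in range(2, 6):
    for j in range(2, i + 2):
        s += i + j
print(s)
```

i=2,j=2: s = 0+4 = 4
i=2,j=3: s = 4+5 = 9
i=3,j=2: s = 9+5 = 14
i=3,j=3: s = 14+6 = 20
i=3,j=4: s = 20+7 = 27
i=4,j=2: s = 27+6 = 33
i=4,j=3: s = 33+7 = 40
i=4,j=4: s = 40+8 = 48
i=4,j=5: s = 48+9 = 57
i=5,j=2: s = 57+7 = 64
i=5,j=3: s = 64+8 = 72
i=5,j=4: s = 72+9 = 81
i=5,j=5: s = 81+10 = 91
i=5,j=6: s = 91+11 = 102

102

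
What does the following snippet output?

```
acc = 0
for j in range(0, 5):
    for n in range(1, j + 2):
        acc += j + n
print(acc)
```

j=0,n=1: acc = 0+1 = 1
j=1,n=1: acc = 1+2 = 3
j=1,n=2: acc = 3+3 = 6
j=2,n=1: acc = 6+3 = 9
j=2,n=2: acc = 9+4 = 13
j=2,n=3: acc = 13+5 = 18
j=3,n=1: acc = 18+4 = 22
j=3,n=2: acc = 22+5 = 27
j=3,n=3: acc = 27+6 = 33
j=3,n=4: acc = 33+7 = 40
j=4,n=1: acc = 40+5 = 45
j=4,n=2: acc = 45+6 = 51
j=4,n=3: acc = 51+7 = 58
j=4,n=4: acc = 58+8 = 66
j=4,n=5: acc = 66+9 = 75

75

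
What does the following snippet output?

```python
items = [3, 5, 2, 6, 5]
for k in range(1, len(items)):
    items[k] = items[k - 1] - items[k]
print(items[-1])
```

k=1: items[1] = 3-5 = -2 → [3, -2, 2, 6, 5]
k=2: items[2] = (-2)-2 = -4 → [3, -2, -4, 6, 5]
k=3: items[3] = (-4)-6 = -10 → [3, -2, -4, -10, 5]
k=4: items[4] = (-10)-5 = -15 → [3, -2, -4, -10, -15]

-15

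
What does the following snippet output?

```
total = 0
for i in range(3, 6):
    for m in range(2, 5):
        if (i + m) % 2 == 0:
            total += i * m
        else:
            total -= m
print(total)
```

i=3,m=2: odd sum, total = 0-2 = -2
i=3,m=3: even sum, total = (-2)+9 = 7
i=3,m=4: odd sum, total = 7-4 = 3
i=4,m=2: even sum, total = 3+8 = 11
i=4,m=3: odd sum, total = 11-3 = 8
i=4,m=4: even sum, total = 8+16 = 24
i=5,m=2: odd sum, total = 24-2 = 22
i=5,m=3: even sum, total = 22+15 = 37
i=5,m=4: odd sum, total = 37-4 = 33

33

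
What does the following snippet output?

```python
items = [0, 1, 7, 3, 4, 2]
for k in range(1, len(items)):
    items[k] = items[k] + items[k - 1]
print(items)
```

[0, 1, 8, 11, 15, 17]

k=1: items[1] = 1+0 = 1 → [0, 1, 7, 3, 4, 2]
k=2: items[2] = 7+1 = 8 → [0, 1, 8, 3, 4, 2]
k=3: items[3] = 3+8 = 11 → [0, 1, 8, 11, 4, 2]
k=4: items[4] = 4+11 = 15 → [0, 1, 8, 11, 15, 2]
k=5: items[5] = 2+15 = 17 → [0, 1, 8, 11, 15, 17]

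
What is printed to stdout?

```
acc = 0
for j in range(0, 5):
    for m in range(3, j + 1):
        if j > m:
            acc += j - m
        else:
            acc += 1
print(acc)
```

j=3,m=3: not 3>3, acc = 0+1 = 1
j=4,m=3: 4>3, acc = 1+1 = 2
j=4,m=4: not 4>4, acc = 2+1 = 3

3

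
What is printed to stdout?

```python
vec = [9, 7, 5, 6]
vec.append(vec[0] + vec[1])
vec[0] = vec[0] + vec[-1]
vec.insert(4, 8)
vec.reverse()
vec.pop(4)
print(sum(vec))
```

append vec[0]+vec[1] = 9+7 = 16 → [9, 7, 5, 6, 16]
vec[0] = vec[0]+vec[-1] = 9+16 = 25 → [25, 7, 5, 6, 16]
insert 8 at 4 → [25, 7, 5, 6, 8, 16]
reverse → [16, 8, 6, 5, 7, 25]
pop(4) removes 7 → [16, 8, 6, 5, 25]
sum = 60

60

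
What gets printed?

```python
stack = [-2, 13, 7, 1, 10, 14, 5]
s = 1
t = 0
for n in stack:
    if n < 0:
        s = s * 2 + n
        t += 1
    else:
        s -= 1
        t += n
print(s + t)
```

45

n=-2: <0, s = 1*2+(-2) = 0; t=1
n=13: not <0, s = 0-1 = -1; t=14
n=7: not <0, s = (-1)-1 = -2; t=21
n=1: not <0, s = (-2)-1 = -3; t=22
n=10: not <0, s = (-3)-1 = -4; t=32
n=14: not <0, s = (-4)-1 = -5; t=46
n=5: not <0, s = (-5)-1 = -6; t=51
s+t = (-6)+51 = 45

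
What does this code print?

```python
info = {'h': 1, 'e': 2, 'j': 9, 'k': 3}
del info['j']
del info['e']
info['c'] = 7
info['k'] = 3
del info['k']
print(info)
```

{'h': 1, 'c': 7}

del 'j' → {'h': 1, 'e': 2, 'k': 3}
del 'e' → {'h': 1, 'k': 3}
info['c'] = 7 → {'h': 1, 'k': 3, 'c': 7}
info['k'] = 3 → {'h': 1, 'k': 3, 'c': 7}
del 'k' → {'h': 1, 'c': 7}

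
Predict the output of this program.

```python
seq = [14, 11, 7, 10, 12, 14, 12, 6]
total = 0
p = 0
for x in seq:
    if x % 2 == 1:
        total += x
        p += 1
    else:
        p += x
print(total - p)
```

x=14: not odd; p=14
x=11: odd, total = 0+11 = 11; p=15
x=7: odd, total = 11+7 = 18; p=16
x=10: not odd; p=26
x=12: not odd; p=38
x=14: not odd; p=52
x=12: not odd; p=64
x=6: not odd; p=70
total-p = 18-70 = -52

-52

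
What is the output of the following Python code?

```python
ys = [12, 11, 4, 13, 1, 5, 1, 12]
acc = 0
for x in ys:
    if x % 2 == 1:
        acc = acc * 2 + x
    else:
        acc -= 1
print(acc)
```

x=12: not odd, acc = 0-1 = -1
x=11: odd, acc = (-1)*2+11 = 9
x=4: not odd, acc = 9-1 = 8
x=13: odd, acc = 8*2+13 = 29
x=1: odd, acc = 29*2+1 = 59
x=5: odd, acc = 59*2+5 = 123
x=1: odd, acc = 123*2+1 = 247
x=12: not odd, acc = 247-1 = 246

246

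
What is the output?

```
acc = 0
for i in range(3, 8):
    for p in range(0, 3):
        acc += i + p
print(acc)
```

90

i=3,p=0: acc = 0+3 = 3
i=3,p=1: acc = 3+4 = 7
i=3,p=2: acc = 7+5 = 12
i=4,p=0: acc = 12+4 = 16
i=4,p=1: acc = 16+5 = 21
i=4,p=2: acc = 21+6 = 27
i=5,p=0: acc = 27+5 = 32
i=5,p=1: acc = 32+6 = 38
i=5,p=2: acc = 38+7 = 45
i=6,p=0: acc = 45+6 = 51
i=6,p=1: acc = 51+7 = 58
i=6,p=2: acc = 58+8 = 66
i=7,p=0: acc = 66+7 = 73
i=7,p=1: acc = 73+8 = 81
i=7,p=2: acc = 81+9 = 90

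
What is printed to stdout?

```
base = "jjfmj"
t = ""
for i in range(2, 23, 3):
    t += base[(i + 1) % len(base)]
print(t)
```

mjjfjmj

i=2: add base[3]='m' → 'm'
i=5: add base[1]='j' → 'mj'
i=8: add base[4]='j' → 'mjj'
i=11: add base[2]='f' → 'mjjf'
i=14: add base[0]='j' → 'mjjfj'
i=17: add base[3]='m' → 'mjjfjm'
i=20: add base[1]='j' → 'mjjfjmj'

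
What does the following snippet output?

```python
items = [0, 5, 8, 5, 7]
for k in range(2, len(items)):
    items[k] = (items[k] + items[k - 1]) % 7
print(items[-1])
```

4

k=2: items[2] = (8+5)%7 = 6 → [0, 5, 6, 5, 7]
k=3: items[3] = (5+6)%7 = 4 → [0, 5, 6, 4, 7]
k=4: items[4] = (7+4)%7 = 4 → [0, 5, 6, 4, 4]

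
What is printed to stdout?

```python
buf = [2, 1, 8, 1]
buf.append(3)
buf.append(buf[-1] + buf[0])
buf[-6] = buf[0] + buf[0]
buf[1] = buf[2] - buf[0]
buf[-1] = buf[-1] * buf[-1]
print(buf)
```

append 3 → [2, 1, 8, 1, 3]
append buf[-1]+buf[0] = 3+2 = 5 → [2, 1, 8, 1, 3, 5]
buf[-6] = buf[0]+buf[0] = 2+2 = 4 → [4, 1, 8, 1, 3, 5]
buf[1] = buf[2]-buf[0] = 8-4 = 4 → [4, 4, 8, 1, 3, 5]
buf[-1] = buf[-1]*buf[-1] = 5*5 = 25 → [4, 4, 8, 1, 3, 25]

[4, 4, 8, 1, 3, 25]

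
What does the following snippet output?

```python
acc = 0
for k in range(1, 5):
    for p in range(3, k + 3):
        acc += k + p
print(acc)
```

k=1,p=3: acc = 0+4 = 4
k=2,p=3: acc = 4+5 = 9
k=2,p=4: acc = 9+6 = 15
k=3,p=3: acc = 15+6 = 21
k=3,p=4: acc = 21+7 = 28
k=3,p=5: acc = 28+8 = 36
k=4,p=3: acc = 36+7 = 43
k=4,p=4: acc = 43+8 = 51
k=4,p=5: acc = 51+9 = 60
k=4,p=6: acc = 60+10 = 70

70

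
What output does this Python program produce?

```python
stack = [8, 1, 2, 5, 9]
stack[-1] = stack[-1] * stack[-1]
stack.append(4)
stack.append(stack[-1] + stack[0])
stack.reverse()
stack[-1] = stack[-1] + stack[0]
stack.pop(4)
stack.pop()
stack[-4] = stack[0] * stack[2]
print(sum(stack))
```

stack[-1] = stack[-1]*stack[-1] = 9*9 = 81 → [8, 1, 2, 5, 81]
append 4 → [8, 1, 2, 5, 81, 4]
append stack[-1]+stack[0] = 4+8 = 12 → [8, 1, 2, 5, 81, 4, 12]
reverse → [12, 4, 81, 5, 2, 1, 8]
stack[-1] = stack[-1]+stack[0] = 8+12 = 20 → [12, 4, 81, 5, 2, 1, 20]
pop(4) removes 2 → [12, 4, 81, 5, 1, 20]
pop() removes 20 → [12, 4, 81, 5, 1]
stack[-4] = stack[0]*stack[2] = 12*81 = 972 → [12, 972, 81, 5, 1]
sum = 1071

1071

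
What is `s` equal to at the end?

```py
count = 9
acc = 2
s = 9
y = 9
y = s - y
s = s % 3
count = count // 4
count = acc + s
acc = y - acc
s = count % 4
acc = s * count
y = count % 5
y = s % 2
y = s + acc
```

y = 9-9 = 0
s = 9%3 = 0
count = 9//4 = 2
count = 2+0 = 2
acc = 0-2 = -2
s = 2%4 = 2
acc = 2*2 = 4
y = 2%5 = 2
y = 2%2 = 0
y = 2+4 = 6

2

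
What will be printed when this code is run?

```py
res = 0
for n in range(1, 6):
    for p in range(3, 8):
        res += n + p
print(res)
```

n=1,p=3: res = 0+4 = 4
n=1,p=4: res = 4+5 = 9
n=1,p=5: res = 9+6 = 15
n=1,p=6: res = 15+7 = 22
n=1,p=7: res = 22+8 = 30
n=2,p=3: res = 30+5 = 35
n=2,p=4: res = 35+6 = 41
n=2,p=5: res = 41+7 = 48
n=2,p=6: res = 48+8 = 56
n=2,p=7: res = 56+9 = 65
n=3,p=3: res = 65+6 = 71
n=3,p=4: res = 71+7 = 78
n=3,p=5: res = 78+8 = 86
n=3,p=6: res = 86+9 = 95
n=3,p=7: res = 95+10 = 105
n=4,p=3: res = 105+7 = 112
n=4,p=4: res = 112+8 = 120
n=4,p=5: res = 120+9 = 129
n=4,p=6: res = 129+10 = 139
n=4,p=7: res = 139+11 = 150
n=5,p=3: res = 150+8 = 158
n=5,p=4: res = 158+9 = 167
n=5,p=5: res = 167+10 = 177
n=5,p=6: res = 177+11 = 188
n=5,p=7: res = 188+12 = 200

200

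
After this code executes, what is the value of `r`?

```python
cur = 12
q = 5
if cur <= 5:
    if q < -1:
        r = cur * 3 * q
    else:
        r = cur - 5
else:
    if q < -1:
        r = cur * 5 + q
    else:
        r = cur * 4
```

cur=12, q=5
cur <= 5 is False; q < -1 is False
→ r = cur * 4 = 48

48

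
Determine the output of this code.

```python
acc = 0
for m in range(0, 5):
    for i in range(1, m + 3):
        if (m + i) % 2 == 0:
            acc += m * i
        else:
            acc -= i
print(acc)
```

m=0,i=1: odd sum, acc = 0-1 = -1
m=0,i=2: even sum, acc = (-1)+0 = -1
m=1,i=1: even sum, acc = (-1)+1 = 0
m=1,i=2: odd sum, acc = 0-2 = -2
m=1,i=3: even sum, acc = (-2)+3 = 1
m=2,i=1: odd sum, acc = 1-1 = 0
m=2,i=2: even sum, acc = 0+4 = 4
m=2,i=3: odd sum, acc = 4-3 = 1
m=2,i=4: even sum, acc = 1+8 = 9
m=3,i=1: even sum, acc = 9+3 = 12
m=3,i=2: odd sum, acc = 12-2 = 10
m=3,i=3: even sum, acc = 10+9 = 19
m=3,i=4: odd sum, acc = 19-4 = 15
m=3,i=5: even sum, acc = 15+15 = 30
m=4,i=1: odd sum, acc = 30-1 = 29
m=4,i=2: even sum, acc = 29+8 = 37
m=4,i=3: odd sum, acc = 37-3 = 34
m=4,i=4: even sum, acc = 34+16 = 50
m=4,i=5: odd sum, acc = 50-5 = 45
m=4,i=6: even sum, acc = 45+24 = 69

69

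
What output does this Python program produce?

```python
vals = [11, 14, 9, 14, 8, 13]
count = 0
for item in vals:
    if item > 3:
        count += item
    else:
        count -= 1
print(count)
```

item=11: >3, count = 0+11 = 11
item=14: >3, count = 11+14 = 25
item=9: >3, count = 25+9 = 34
item=14: >3, count = 34+14 = 48
item=8: >3, count = 48+8 = 56
item=13: >3, count = 56+13 = 69

69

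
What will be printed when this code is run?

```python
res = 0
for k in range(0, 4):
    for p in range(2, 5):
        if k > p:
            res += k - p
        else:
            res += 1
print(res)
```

k=0,p=2: not 0>2, res = 0+1 = 1
k=0,p=3: not 0>3, res = 1+1 = 2
k=0,p=4: not 0>4, res = 2+1 = 3
k=1,p=2: not 1>2, res = 3+1 = 4
k=1,p=3: not 1>3, res = 4+1 = 5
k=1,p=4: not 1>4, res = 5+1 = 6
k=2,p=2: not 2>2, res = 6+1 = 7
k=2,p=3: not 2>3, res = 7+1 = 8
k=2,p=4: not 2>4, res = 8+1 = 9
k=3,p=2: 3>2, res = 9+1 = 10
k=3,p=3: not 3>3, res = 10+1 = 11
k=3,p=4: not 3>4, res = 11+1 = 12

12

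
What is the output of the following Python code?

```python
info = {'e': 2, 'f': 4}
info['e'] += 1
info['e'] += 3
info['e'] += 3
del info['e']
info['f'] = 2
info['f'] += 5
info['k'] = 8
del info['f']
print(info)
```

info['e'] = 2+1 = 3 → {'e': 3, 'f': 4}
info['e'] = 3+3 = 6 → {'e': 6, 'f': 4}
info['e'] = 6+3 = 9 → {'e': 9, 'f': 4}
del 'e' → {'f': 4}
info['f'] = 2 → {'f': 2}
info['f'] = 2+5 = 7 → {'f': 7}
info['k'] = 8 → {'f': 7, 'k': 8}
del 'f' → {'k': 8}

{'k': 8}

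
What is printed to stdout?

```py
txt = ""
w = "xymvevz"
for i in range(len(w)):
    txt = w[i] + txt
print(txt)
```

i=0: prepend 'x' → 'x'
i=1: prepend 'y' → 'yx'
i=2: prepend 'm' → 'myx'
i=3: prepend 'v' → 'vmyx'
i=4: prepend 'e' → 'evmyx'
i=5: prepend 'v' → 'vevmyx'
i=6: prepend 'z' → 'zvevmyx'

zvevmyx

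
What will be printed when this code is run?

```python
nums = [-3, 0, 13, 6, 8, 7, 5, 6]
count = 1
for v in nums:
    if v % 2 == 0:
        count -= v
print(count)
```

-19

v=-3: not even
v=0: even, count = 1-0 = 1
v=13: not even
v=6: even, count = 1-6 = -5
v=8: even, count = (-5)-8 = -13
v=7: not even
v=5: not even
v=6: even, count = (-13)-6 = -19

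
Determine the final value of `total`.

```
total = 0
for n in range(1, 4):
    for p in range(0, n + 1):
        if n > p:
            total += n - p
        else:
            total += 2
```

n=1,p=0: 1>0, total = 0+1 = 1
n=1,p=1: not 1>1, total = 1+2 = 3
n=2,p=0: 2>0, total = 3+2 = 5
n=2,p=1: 2>1, total = 5+1 = 6
n=2,p=2: not 2>2, total = 6+2 = 8
n=3,p=0: 3>0, total = 8+3 = 11
n=3,p=1: 3>1, total = 11+2 = 13
n=3,p=2: 3>2, total = 13+1 = 14
n=3,p=3: not 3>3, total = 14+2 = 16

16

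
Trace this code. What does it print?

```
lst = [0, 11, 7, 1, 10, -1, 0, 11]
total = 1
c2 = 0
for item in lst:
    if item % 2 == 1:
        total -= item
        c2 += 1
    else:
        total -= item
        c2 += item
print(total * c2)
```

item=0: not odd, total = 1-0 = 1; c2=0
item=11: odd, total = 1-11 = -10; c2=1
item=7: odd, total = (-10)-7 = -17; c2=2
item=1: odd, total = (-17)-1 = -18; c2=3
item=10: not odd, total = (-18)-10 = -28; c2=13
item=-1: odd, total = (-28)-(-1) = -27; c2=14
item=0: not odd, total = (-27)-0 = -27; c2=14
item=11: odd, total = (-27)-11 = -38; c2=15
total*c2 = (-38)*15 = -570

-570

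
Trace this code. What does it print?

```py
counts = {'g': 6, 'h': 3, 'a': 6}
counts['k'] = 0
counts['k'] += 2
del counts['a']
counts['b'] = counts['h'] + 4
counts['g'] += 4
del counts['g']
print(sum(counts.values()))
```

counts['k'] = 0 → {'g': 6, 'h': 3, 'a': 6, 'k': 0}
counts['k'] = 0+2 = 2 → {'g': 6, 'h': 3, 'a': 6, 'k': 2}
del 'a' → {'g': 6, 'h': 3, 'k': 2}
counts['b'] = counts['h']+4 = 7 → {'g': 6, 'h': 3, 'k': 2, 'b': 7}
counts['g'] = 6+4 = 10 → {'g': 10, 'h': 3, 'k': 2, 'b': 7}
del 'g' → {'h': 3, 'k': 2, 'b': 7}
sum of values = 12

12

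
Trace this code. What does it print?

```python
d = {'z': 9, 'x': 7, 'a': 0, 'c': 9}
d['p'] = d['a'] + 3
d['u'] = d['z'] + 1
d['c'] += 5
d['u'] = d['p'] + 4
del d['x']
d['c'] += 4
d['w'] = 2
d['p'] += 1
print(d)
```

{'z': 9, 'a': 0, 'c': 18, 'p': 4, 'u': 7, 'w': 2}

d['p'] = d['a']+3 = 3 → {'z': 9, 'x': 7, 'a': 0, 'c': 9, 'p': 3}
d['u'] = d['z']+1 = 10 → {'z': 9, 'x': 7, 'a': 0, 'c': 9, 'p': 3, 'u': 10}
d['c'] = 9+5 = 14 → {'z': 9, 'x': 7, 'a': 0, 'c': 14, 'p': 3, 'u': 10}
d['u'] = d['p']+4 = 7 → {'z': 9, 'x': 7, 'a': 0, 'c': 14, 'p': 3, 'u': 7}
del 'x' → {'z': 9, 'a': 0, 'c': 14, 'p': 3, 'u': 7}
d['c'] = 14+4 = 18 → {'z': 9, 'a': 0, 'c': 18, 'p': 3, 'u': 7}
d['w'] = 2 → {'z': 9, 'a': 0, 'c': 18, 'p': 3, 'u': 7, 'w': 2}
d['p'] = 3+1 = 4 → {'z': 9, 'a': 0, 'c': 18, 'p': 4, 'u': 7, 'w': 2}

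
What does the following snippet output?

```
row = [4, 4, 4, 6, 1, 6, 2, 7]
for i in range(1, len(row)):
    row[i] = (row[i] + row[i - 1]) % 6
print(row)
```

i=1: row[1] = (4+4)%6 = 2 → [4, 2, 4, 6, 1, 6, 2, 7]
i=2: row[2] = (4+2)%6 = 0 → [4, 2, 0, 6, 1, 6, 2, 7]
i=3: row[3] = (6+0)%6 = 0 → [4, 2, 0, 0, 1, 6, 2, 7]
i=4: row[4] = (1+0)%6 = 1 → [4, 2, 0, 0, 1, 6, 2, 7]
i=5: row[5] = (6+1)%6 = 1 → [4, 2, 0, 0, 1, 1, 2, 7]
i=6: row[6] = (2+1)%6 = 3 → [4, 2, 0, 0, 1, 1, 3, 7]
i=7: row[7] = (7+3)%6 = 4 → [4, 2, 0, 0, 1, 1, 3, 4]

[4, 2, 0, 0, 1, 1, 3, 4]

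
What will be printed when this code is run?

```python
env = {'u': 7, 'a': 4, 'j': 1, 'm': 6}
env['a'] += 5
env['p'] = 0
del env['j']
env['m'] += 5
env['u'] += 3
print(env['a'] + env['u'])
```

env['a'] = 4+5 = 9 → {'u': 7, 'a': 9, 'j': 1, 'm': 6}
env['p'] = 0 → {'u': 7, 'a': 9, 'j': 1, 'm': 6, 'p': 0}
del 'j' → {'u': 7, 'a': 9, 'm': 6, 'p': 0}
env['m'] = 6+5 = 11 → {'u': 7, 'a': 9, 'm': 11, 'p': 0}
env['u'] = 7+3 = 10 → {'u': 10, 'a': 9, 'm': 11, 'p': 0}
env['a']+env['u'] = 9+10 = 19

19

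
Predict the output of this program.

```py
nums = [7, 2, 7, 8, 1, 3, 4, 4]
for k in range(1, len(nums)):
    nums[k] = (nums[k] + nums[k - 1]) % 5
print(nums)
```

k=1: nums[1] = (2+7)%5 = 4 → [7, 4, 7, 8, 1, 3, 4, 4]
k=2: nums[2] = (7+4)%5 = 1 → [7, 4, 1, 8, 1, 3, 4, 4]
k=3: nums[3] = (8+1)%5 = 4 → [7, 4, 1, 4, 1, 3, 4, 4]
k=4: nums[4] = (1+4)%5 = 0 → [7, 4, 1, 4, 0, 3, 4, 4]
k=5: nums[5] = (3+0)%5 = 3 → [7, 4, 1, 4, 0, 3, 4, 4]
k=6: nums[6] = (4+3)%5 = 2 → [7, 4, 1, 4, 0, 3, 2, 4]
k=7: nums[7] = (4+2)%5 = 1 → [7, 4, 1, 4, 0, 3, 2, 1]

[7, 4, 1, 4, 0, 3, 2, 1]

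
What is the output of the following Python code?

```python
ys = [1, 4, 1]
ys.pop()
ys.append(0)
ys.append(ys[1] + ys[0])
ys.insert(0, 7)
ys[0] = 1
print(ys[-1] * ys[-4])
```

5

pop() removes 1 → [1, 4]
append 0 → [1, 4, 0]
append ys[1]+ys[0] = 4+1 = 5 → [1, 4, 0, 5]
insert 7 at 0 → [7, 1, 4, 0, 5]
ys[0] = 1 → [1, 1, 4, 0, 5]
ys[-1]*ys[-4] = 5*1 = 5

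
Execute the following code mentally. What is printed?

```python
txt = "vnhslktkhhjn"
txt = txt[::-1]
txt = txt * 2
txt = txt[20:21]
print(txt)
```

reverse → 'njhhktklshnv'
repeat ×2 → 'njhhktklshnvnjhhktklshnv'
slice [20:21] → 's'

s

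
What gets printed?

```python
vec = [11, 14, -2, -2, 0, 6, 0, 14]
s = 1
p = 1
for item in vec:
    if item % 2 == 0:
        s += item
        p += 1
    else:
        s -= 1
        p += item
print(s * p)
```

item=11: not even, s = 1-1 = 0; p=12
item=14: even, s = 0+14 = 14; p=13
item=-2: even, s = 14+(-2) = 12; p=14
item=-2: even, s = 12+(-2) = 10; p=15
item=0: even, s = 10+0 = 10; p=16
item=6: even, s = 10+6 = 16; p=17
item=0: even, s = 16+0 = 16; p=18
item=14: even, s = 16+14 = 30; p=19
s*p = 30*19 = 570

570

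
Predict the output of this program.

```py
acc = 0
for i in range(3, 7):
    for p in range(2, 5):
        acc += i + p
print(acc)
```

90

i=3,p=2: acc = 0+5 = 5
i=3,p=3: acc = 5+6 = 11
i=3,p=4: acc = 11+7 = 18
i=4,p=2: acc = 18+6 = 24
i=4,p=3: acc = 24+7 = 31
i=4,p=4: acc = 31+8 = 39
i=5,p=2: acc = 39+7 = 46
i=5,p=3: acc = 46+8 = 54
i=5,p=4: acc = 54+9 = 63
i=6,p=2: acc = 63+8 = 71
i=6,p=3: acc = 71+9 = 80
i=6,p=4: acc = 80+10 = 90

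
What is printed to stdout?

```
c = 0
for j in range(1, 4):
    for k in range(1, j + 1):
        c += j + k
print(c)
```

24

j=1,k=1: c = 0+2 = 2
j=2,k=1: c = 2+3 = 5
j=2,k=2: c = 5+4 = 9
j=3,k=1: c = 9+4 = 13
j=3,k=2: c = 13+5 = 18
j=3,k=3: c = 18+6 = 24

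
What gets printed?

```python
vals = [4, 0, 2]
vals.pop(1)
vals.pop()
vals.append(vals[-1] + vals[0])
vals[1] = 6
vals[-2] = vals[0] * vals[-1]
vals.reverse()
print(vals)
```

pop(1) removes 0 → [4, 2]
pop() removes 2 → [4]
append vals[-1]+vals[0] = 4+4 = 8 → [4, 8]
vals[1] = 6 → [4, 6]
vals[-2] = vals[0]*vals[-1] = 4*6 = 24 → [24, 6]
reverse → [6, 24]

[6, 24]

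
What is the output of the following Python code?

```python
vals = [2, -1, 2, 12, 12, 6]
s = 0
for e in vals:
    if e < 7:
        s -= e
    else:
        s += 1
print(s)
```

-7

e=2: <7, s = 0-2 = -2
e=-1: <7, s = (-2)-(-1) = -1
e=2: <7, s = (-1)-2 = -3
e=12: not <7, s = (-3)+1 = -2
e=12: not <7, s = (-2)+1 = -1
e=6: <7, s = (-1)-6 = -7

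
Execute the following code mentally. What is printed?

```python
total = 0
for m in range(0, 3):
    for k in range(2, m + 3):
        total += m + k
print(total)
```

24

m=0,k=2: total = 0+2 = 2
m=1,k=2: total = 2+3 = 5
m=1,k=3: total = 5+4 = 9
m=2,k=2: total = 9+4 = 13
m=2,k=3: total = 13+5 = 18
m=2,k=4: total = 18+6 = 24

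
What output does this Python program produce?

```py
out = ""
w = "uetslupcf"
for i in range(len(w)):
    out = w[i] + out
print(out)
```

fcpulsteu

i=0: prepend 'u' → 'u'
i=1: prepend 'e' → 'eu'
i=2: prepend 't' → 'teu'
i=3: prepend 's' → 'steu'
i=4: prepend 'l' → 'lsteu'
i=5: prepend 'u' → 'ulsteu'
i=6: prepend 'p' → 'pulsteu'
i=7: prepend 'c' → 'cpulsteu'
i=8: prepend 'f' → 'fcpulsteu'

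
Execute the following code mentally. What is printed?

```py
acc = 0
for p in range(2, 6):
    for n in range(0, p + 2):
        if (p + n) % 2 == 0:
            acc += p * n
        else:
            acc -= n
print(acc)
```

p=2,n=0: even sum, acc = 0+0 = 0
p=2,n=1: odd sum, acc = 0-1 = -1
p=2,n=2: even sum, acc = (-1)+4 = 3
p=2,n=3: odd sum, acc = 3-3 = 0
p=3,n=0: odd sum, acc = 0-0 = 0
p=3,n=1: even sum, acc = 0+3 = 3
p=3,n=2: odd sum, acc = 3-2 = 1
p=3,n=3: even sum, acc = 1+9 = 10
p=3,n=4: odd sum, acc = 10-4 = 6
p=4,n=0: even sum, acc = 6+0 = 6
p=4,n=1: odd sum, acc = 6-1 = 5
p=4,n=2: even sum, acc = 5+8 = 13
p=4,n=3: odd sum, acc = 13-3 = 10
p=4,n=4: even sum, acc = 10+16 = 26
p=4,n=5: odd sum, acc = 26-5 = 21
p=5,n=0: odd sum, acc = 21-0 = 21
p=5,n=1: even sum, acc = 21+5 = 26
p=5,n=2: odd sum, acc = 26-2 = 24
p=5,n=3: even sum, acc = 24+15 = 39
p=5,n=4: odd sum, acc = 39-4 = 35
p=5,n=5: even sum, acc = 35+25 = 60
p=5,n=6: odd sum, acc = 60-6 = 54

54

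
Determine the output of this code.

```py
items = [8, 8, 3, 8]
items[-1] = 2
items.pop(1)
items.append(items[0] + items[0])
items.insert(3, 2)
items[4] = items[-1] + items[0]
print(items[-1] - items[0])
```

16

items[-1] = 2 → [8, 8, 3, 2]
pop(1) removes 8 → [8, 3, 2]
append items[0]+items[0] = 8+8 = 16 → [8, 3, 2, 16]
insert 2 at 3 → [8, 3, 2, 2, 16]
items[4] = items[-1]+items[0] = 16+8 = 24 → [8, 3, 2, 2, 24]
items[-1]-items[0] = 24-8 = 16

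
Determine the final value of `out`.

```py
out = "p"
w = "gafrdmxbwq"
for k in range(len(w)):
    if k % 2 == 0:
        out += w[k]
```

'pgfdxw'

k=0: add 'g' → 'pg'
k=1: skip
k=2: add 'f' → 'pgf'
k=3: skip
k=4: add 'd' → 'pgfd'
k=5: skip
k=6: add 'x' → 'pgfdx'
k=7: skip
k=8: add 'w' → 'pgfdxw'
k=9: skip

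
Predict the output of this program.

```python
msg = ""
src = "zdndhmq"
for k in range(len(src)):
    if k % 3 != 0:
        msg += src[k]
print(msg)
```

dnhm

k=0: skip
k=1: add 'd' → 'd'
k=2: add 'n' → 'dn'
k=3: skip
k=4: add 'h' → 'dnh'
k=5: add 'm' → 'dnhm'
k=6: skip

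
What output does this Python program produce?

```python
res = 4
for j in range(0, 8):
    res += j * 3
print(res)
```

88

j=0: res = 4+0*3 = 4
j=1: res = 4+1*3 = 7
j=2: res = 7+2*3 = 13
j=3: res = 13+3*3 = 22
j=4: res = 22+4*3 = 34
j=5: res = 34+5*3 = 49
j=6: res = 49+6*3 = 67
j=7: res = 67+7*3 = 88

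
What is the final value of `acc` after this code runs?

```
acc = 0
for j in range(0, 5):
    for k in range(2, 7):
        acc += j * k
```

j=0,k=2: acc = 0+0 = 0
j=0,k=3: acc = 0+0 = 0
j=0,k=4: acc = 0+0 = 0
j=0,k=5: acc = 0+0 = 0
j=0,k=6: acc = 0+0 = 0
j=1,k=2: acc = 0+2 = 2
j=1,k=3: acc = 2+3 = 5
j=1,k=4: acc = 5+4 = 9
j=1,k=5: acc = 9+5 = 14
j=1,k=6: acc = 14+6 = 20
j=2,k=2: acc = 20+4 = 24
j=2,k=3: acc = 24+6 = 30
j=2,k=4: acc = 30+8 = 38
j=2,k=5: acc = 38+10 = 48
j=2,k=6: acc = 48+12 = 60
j=3,k=2: acc = 60+6 = 66
j=3,k=3: acc = 66+9 = 75
j=3,k=4: acc = 75+12 = 87
j=3,k=5: acc = 87+15 = 102
j=3,k=6: acc = 102+18 = 120
j=4,k=2: acc = 120+8 = 128
j=4,k=3: acc = 128+12 = 140
j=4,k=4: acc = 140+16 = 156
j=4,k=5: acc = 156+20 = 176
j=4,k=6: acc = 176+24 = 200

200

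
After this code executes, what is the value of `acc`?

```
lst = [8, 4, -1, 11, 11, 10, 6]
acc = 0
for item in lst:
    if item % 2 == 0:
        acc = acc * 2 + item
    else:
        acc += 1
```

118

item=8: even, acc = 0*2+8 = 8
item=4: even, acc = 8*2+4 = 20
item=-1: not even, acc = 20+1 = 21
item=11: not even, acc = 21+1 = 22
item=11: not even, acc = 22+1 = 23
item=10: even, acc = 23*2+10 = 56
item=6: even, acc = 56*2+6 = 118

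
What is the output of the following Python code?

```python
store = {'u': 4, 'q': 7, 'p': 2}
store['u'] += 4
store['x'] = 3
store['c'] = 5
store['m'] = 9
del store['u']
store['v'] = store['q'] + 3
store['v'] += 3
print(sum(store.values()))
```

store['u'] = 4+4 = 8 → {'u': 8, 'q': 7, 'p': 2}
store['x'] = 3 → {'u': 8, 'q': 7, 'p': 2, 'x': 3}
store['c'] = 5 → {'u': 8, 'q': 7, 'p': 2, 'x': 3, 'c': 5}
store['m'] = 9 → {'u': 8, 'q': 7, 'p': 2, 'x': 3, 'c': 5, 'm': 9}
del 'u' → {'q': 7, 'p': 2, 'x': 3, 'c': 5, 'm': 9}
store['v'] = store['q']+3 = 10 → {'q': 7, 'p': 2, 'x': 3, 'c': 5, 'm': 9, 'v': 10}
store['v'] = 10+3 = 13 → {'q': 7, 'p': 2, 'x': 3, 'c': 5, 'm': 9, 'v': 13}
sum of values = 39

39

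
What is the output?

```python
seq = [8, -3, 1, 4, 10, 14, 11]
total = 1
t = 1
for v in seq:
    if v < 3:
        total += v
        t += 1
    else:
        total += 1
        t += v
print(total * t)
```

200

v=8: not <3, total = 1+1 = 2; t=9
v=-3: <3, total = 2+(-3) = -1; t=10
v=1: <3, total = (-1)+1 = 0; t=11
v=4: not <3, total = 0+1 = 1; t=15
v=10: not <3, total = 1+1 = 2; t=25
v=14: not <3, total = 2+1 = 3; t=39
v=11: not <3, total = 3+1 = 4; t=50
total*t = 4*50 = 200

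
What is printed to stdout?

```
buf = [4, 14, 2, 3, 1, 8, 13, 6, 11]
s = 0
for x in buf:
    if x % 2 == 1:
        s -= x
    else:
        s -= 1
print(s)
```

x=4: not odd, s = 0-1 = -1
x=14: not odd, s = (-1)-1 = -2
x=2: not odd, s = (-2)-1 = -3
x=3: odd, s = (-3)-3 = -6
x=1: odd, s = (-6)-1 = -7
x=8: not odd, s = (-7)-1 = -8
x=13: odd, s = (-8)-13 = -21
x=6: not odd, s = (-21)-1 = -22
x=11: odd, s = (-22)-11 = -33

-33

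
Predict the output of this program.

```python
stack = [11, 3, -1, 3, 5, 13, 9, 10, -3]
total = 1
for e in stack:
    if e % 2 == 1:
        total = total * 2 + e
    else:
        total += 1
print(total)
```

e=11: odd, total = 1*2+11 = 13
e=3: odd, total = 13*2+3 = 29
e=-1: odd, total = 29*2+(-1) = 57
e=3: odd, total = 57*2+3 = 117
e=5: odd, total = 117*2+5 = 239
e=13: odd, total = 239*2+13 = 491
e=9: odd, total = 491*2+9 = 991
e=10: not odd, total = 991+1 = 992
e=-3: odd, total = 992*2+(-3) = 1981

1981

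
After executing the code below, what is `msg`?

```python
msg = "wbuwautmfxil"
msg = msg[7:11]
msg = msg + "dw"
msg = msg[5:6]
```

slice [7:11] → 'mfxi'
+ 'dw' → 'mfxidw'
slice [5:6] → 'w'

'w'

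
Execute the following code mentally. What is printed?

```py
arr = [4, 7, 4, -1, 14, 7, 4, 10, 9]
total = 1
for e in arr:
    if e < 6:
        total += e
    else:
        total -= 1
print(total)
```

7

e=4: <6, total = 1+4 = 5
e=7: not <6, total = 5-1 = 4
e=4: <6, total = 4+4 = 8
e=-1: <6, total = 8+(-1) = 7
e=14: not <6, total = 7-1 = 6
e=7: not <6, total = 6-1 = 5
e=4: <6, total = 5+4 = 9
e=10: not <6, total = 9-1 = 8
e=9: not <6, total = 8-1 = 7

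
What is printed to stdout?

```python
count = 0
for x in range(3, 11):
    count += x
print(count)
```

52

x=3: count = 0+3 = 3
x=4: count = 3+4 = 7
x=5: count = 7+5 = 12
x=6: count = 12+6 = 18
x=7: count = 18+7 = 25
x=8: count = 25+8 = 33
x=9: count = 33+9 = 42
x=10: count = 42+10 = 52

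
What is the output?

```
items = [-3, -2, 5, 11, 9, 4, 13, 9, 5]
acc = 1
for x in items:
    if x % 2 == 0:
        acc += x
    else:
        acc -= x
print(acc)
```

x=-3: not even, acc = 1-(-3) = 4
x=-2: even, acc = 4+(-2) = 2
x=5: not even, acc = 2-5 = -3
x=11: not even, acc = (-3)-11 = -14
x=9: not even, acc = (-14)-9 = -23
x=4: even, acc = (-23)+4 = -19
x=13: not even, acc = (-19)-13 = -32
x=9: not even, acc = (-32)-9 = -41
x=5: not even, acc = (-41)-5 = -46

-46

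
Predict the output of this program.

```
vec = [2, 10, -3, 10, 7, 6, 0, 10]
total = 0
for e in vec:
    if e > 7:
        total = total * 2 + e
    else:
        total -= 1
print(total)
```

52

e=2: not >7, total = 0-1 = -1
e=10: >7, total = (-1)*2+10 = 8
e=-3: not >7, total = 8-1 = 7
e=10: >7, total = 7*2+10 = 24
e=7: not >7, total = 24-1 = 23
e=6: not >7, total = 23-1 = 22
e=0: not >7, total = 22-1 = 21
e=10: >7, total = 21*2+10 = 52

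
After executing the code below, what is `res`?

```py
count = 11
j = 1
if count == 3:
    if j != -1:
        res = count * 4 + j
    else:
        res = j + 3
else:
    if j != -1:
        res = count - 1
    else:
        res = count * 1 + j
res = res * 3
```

count=11, j=1
count == 3 is False; j != -1 is True
→ res = count - 1 = 10
res = 10*3 = 30

30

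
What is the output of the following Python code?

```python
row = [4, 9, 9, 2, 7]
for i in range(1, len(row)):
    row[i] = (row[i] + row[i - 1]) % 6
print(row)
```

i=1: row[1] = (9+4)%6 = 1 → [4, 1, 9, 2, 7]
i=2: row[2] = (9+1)%6 = 4 → [4, 1, 4, 2, 7]
i=3: row[3] = (2+4)%6 = 0 → [4, 1, 4, 0, 7]
i=4: row[4] = (7+0)%6 = 1 → [4, 1, 4, 0, 1]

[4, 1, 4, 0, 1]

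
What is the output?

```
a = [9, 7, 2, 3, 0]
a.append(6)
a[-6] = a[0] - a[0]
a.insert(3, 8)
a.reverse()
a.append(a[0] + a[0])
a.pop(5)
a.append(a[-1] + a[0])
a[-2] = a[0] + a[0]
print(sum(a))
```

append 6 → [9, 7, 2, 3, 0, 6]
a[-6] = a[0]-a[0] = 9-9 = 0 → [0, 7, 2, 3, 0, 6]
insert 8 at 3 → [0, 7, 2, 8, 3, 0, 6]
reverse → [6, 0, 3, 8, 2, 7, 0]
append a[0]+a[0] = 6+6 = 12 → [6, 0, 3, 8, 2, 7, 0, 12]
pop(5) removes 7 → [6, 0, 3, 8, 2, 0, 12]
append a[-1]+a[0] = 12+6 = 18 → [6, 0, 3, 8, 2, 0, 12, 18]
a[-2] = a[0]+a[0] = 6+6 = 12 → [6, 0, 3, 8, 2, 0, 12, 18]
sum = 49

49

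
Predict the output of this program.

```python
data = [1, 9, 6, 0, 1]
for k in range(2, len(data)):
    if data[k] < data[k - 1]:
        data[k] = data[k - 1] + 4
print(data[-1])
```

21

k=2: 6<9, data[2] = 9+4 = 13 → [1, 9, 13, 0, 1]
k=3: 0<13, data[3] = 13+4 = 17 → [1, 9, 13, 17, 1]
k=4: 1<17, data[4] = 17+4 = 21 → [1, 9, 13, 17, 21]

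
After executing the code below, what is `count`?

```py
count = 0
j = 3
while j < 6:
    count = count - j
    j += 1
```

j=3: count = 0-3 = -3
j=4: count = (-3)-4 = -7
j=5: count = (-7)-5 = -12

-12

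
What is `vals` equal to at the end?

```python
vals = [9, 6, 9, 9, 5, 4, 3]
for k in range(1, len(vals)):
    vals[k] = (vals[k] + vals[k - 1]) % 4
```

[9, 3, 0, 1, 2, 2, 1]

k=1: vals[1] = (6+9)%4 = 3 → [9, 3, 9, 9, 5, 4, 3]
k=2: vals[2] = (9+3)%4 = 0 → [9, 3, 0, 9, 5, 4, 3]
k=3: vals[3] = (9+0)%4 = 1 → [9, 3, 0, 1, 5, 4, 3]
k=4: vals[4] = (5+1)%4 = 2 → [9, 3, 0, 1, 2, 4, 3]
k=5: vals[5] = (4+2)%4 = 2 → [9, 3, 0, 1, 2, 2, 3]
k=6: vals[6] = (3+2)%4 = 1 → [9, 3, 0, 1, 2, 2, 1]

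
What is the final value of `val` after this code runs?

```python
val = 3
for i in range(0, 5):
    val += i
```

13

i=0: val = 3+0 = 3
i=1: val = 3+1 = 4
i=2: val = 4+2 = 6
i=3: val = 6+3 = 9
i=4: val = 9+4 = 13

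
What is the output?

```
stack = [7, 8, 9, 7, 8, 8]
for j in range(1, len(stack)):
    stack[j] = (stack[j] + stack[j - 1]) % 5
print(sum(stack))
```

j=1: stack[1] = (8+7)%5 = 0 → [7, 0, 9, 7, 8, 8]
j=2: stack[2] = (9+0)%5 = 4 → [7, 0, 4, 7, 8, 8]
j=3: stack[3] = (7+4)%5 = 1 → [7, 0, 4, 1, 8, 8]
j=4: stack[4] = (8+1)%5 = 4 → [7, 0, 4, 1, 4, 8]
j=5: stack[5] = (8+4)%5 = 2 → [7, 0, 4, 1, 4, 2]
sum = 18

18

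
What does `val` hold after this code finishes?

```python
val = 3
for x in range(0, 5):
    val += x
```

13

x=0: val = 3+0 = 3
x=1: val = 3+1 = 4
x=2: val = 4+2 = 6
x=3: val = 6+3 = 9
x=4: val = 9+4 = 13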